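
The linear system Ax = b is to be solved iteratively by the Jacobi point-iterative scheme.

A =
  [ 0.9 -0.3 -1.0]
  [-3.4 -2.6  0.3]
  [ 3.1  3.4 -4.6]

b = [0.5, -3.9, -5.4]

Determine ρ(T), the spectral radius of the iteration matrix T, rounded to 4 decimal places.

Let D = diag(0.9, -2.6, -4.6); L, U the strict triangles.
T_J = -D⁻¹(L+U): T[2,0] = -(3.1)/(-4.6) = +0.6739; T[2,2] = 0.
  T[0,:] = [+0.0000, +0.3333, +1.1111]
  T[1,:] = [-1.3077, +0.0000, +0.1154]
  T[2,:] = [+0.6739, +0.7391, +0.0000]
|eigenvalues of T|: 1.1458, 0.9564, 0.9564.
ρ(T) = max|λ| = 1.1458; 1.1458 > 1 ⇒ diverges.

1.1458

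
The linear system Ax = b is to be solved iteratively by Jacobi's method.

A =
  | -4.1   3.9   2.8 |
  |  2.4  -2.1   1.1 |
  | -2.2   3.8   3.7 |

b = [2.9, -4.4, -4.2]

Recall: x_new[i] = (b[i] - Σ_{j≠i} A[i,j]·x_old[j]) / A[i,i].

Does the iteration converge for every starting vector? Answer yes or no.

no

Diagonal D = diag(-4.1, -2.1, 3.7); L, U strict lower/upper.
Jacobi T = -D⁻¹(L+U): T[2,1] = -(3.8)/(3.7) = -1.0270; T[2,2] = 0.
  T[0,:] = [+0.0000 +0.9512 +0.6829]
  T[1,:] = [+1.1429 +0.0000 +0.5238]
  T[2,:] = [+0.5946 -1.0270 +0.0000]
|λ(T)| sorted: 1.1767, 0.6553, 0.6553.
spectral radius ρ = 1.1767; 1.1767 > 1: divergent.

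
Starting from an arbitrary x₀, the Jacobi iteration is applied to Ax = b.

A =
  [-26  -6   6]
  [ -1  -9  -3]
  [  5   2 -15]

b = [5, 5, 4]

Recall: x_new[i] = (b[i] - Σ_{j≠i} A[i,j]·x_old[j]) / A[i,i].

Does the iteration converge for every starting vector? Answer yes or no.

yes

Let D = diag(-26, -9, -15); L, U the strict triangles.
T_J = -D⁻¹(L+U): T[0,1] = -(-6)/(-26) = -0.2308; T[0,0] = 0.
  T[0,:] = [+0.0000, -0.2308, +0.2308]
  T[1,:] = [-0.1111, +0.0000, -0.3333]
  T[2,:] = [+0.3333, +0.1333, +0.0000]
moduli |λ_i(T)| = 0.3490, 0.2523, 0.2523.
spectral radius ρ = 0.3490; 0.3490 < 1 ⇒ converges.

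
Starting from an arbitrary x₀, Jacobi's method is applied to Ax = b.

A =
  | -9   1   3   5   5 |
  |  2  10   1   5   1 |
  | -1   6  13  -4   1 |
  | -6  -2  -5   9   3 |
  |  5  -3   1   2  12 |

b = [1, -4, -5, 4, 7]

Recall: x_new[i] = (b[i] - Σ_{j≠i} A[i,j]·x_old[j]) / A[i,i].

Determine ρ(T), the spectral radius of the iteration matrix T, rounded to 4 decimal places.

A = D + L + U where D = diag(-9, 10, 13, 9, 12).
Jacobi T = -D⁻¹(L+U): T[1,0] = -(2)/(10) = -0.2000; T[1,1] = 0.
  T[0,:] = [+0.0000 +0.1111 +0.3333 +0.5556 +0.5556]
  T[1,:] = [-0.2000 +0.0000 -0.1000 -0.5000 -0.1000]
  T[2,:] = [+0.0769 -0.4615 +0.0000 +0.3077 -0.0769]
  T[3,:] = [+0.6667 +0.2222 +0.5556 +0.0000 -0.3333]
  T[4,:] = [-0.4167 +0.2500 -0.0833 -0.1667 +0.0000]
moduli |λ_i(T)| = 0.8451, 0.4694, 0.4694, 0.3668, 0.3668.
ρ = 0.8451; 0.8451 < 1, so it converges for any x₀.

0.8451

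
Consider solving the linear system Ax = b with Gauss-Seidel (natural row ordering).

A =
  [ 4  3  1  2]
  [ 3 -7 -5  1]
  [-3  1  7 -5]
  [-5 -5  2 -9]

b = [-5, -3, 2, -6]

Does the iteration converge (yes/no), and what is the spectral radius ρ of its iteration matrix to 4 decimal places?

Diagonal D = diag(4, -7, 7, -9); L, U strict lower/upper.
T_GS = -(D+L)⁻¹U: row 0 first, T[0,3] = -(2)/(4) = -0.5000; later rows by forward substitution.
  T[0,:] = [+0.0000  -0.7500  -0.2500  -0.5000]
  T[1,:] = [+0.0000  -0.3214  -0.8214  -0.0714]
  T[2,:] = [+0.0000  -0.2755  +0.0102  +0.5102]
  T[3,:] = [+0.0000  +0.5340  +0.5975  +0.4308]
|λ(T)| sorted: 0.8764, 0.5719, 0.4241, 0.0000.
ρ(T) = max|λ| = 0.8764; 0.8764 < 1 ⇒ converges.

yes, ρ = 0.8764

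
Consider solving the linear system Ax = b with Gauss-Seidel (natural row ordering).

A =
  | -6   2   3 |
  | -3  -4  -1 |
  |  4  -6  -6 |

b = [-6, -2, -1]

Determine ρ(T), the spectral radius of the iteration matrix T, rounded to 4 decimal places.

0.6185

A = D + L + U where D = diag(-6, -4, -6).
GS T = -(D+L)⁻¹U: row 0 first, T[0,1] = -(2)/(-6) = +0.3333; later rows by forward substitution.
  T[0,:] = [+0.0000 +0.3333 +0.5000]
  T[1,:] = [+0.0000 -0.2500 -0.6250]
  T[2,:] = [+0.0000 +0.4722 +0.9583]
eigenvalue magnitudes: 0.6185, 0.0898, 0.0000.
spectral radius ρ = 0.6185; 0.6185 < 1 ⇒ converges.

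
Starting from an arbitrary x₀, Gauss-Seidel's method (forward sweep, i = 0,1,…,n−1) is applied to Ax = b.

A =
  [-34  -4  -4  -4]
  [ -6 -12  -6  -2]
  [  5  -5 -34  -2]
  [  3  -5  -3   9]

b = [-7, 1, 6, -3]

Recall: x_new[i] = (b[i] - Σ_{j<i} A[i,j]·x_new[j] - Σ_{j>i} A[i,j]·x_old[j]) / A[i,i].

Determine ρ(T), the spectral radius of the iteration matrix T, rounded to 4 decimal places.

Let D = diag(-34, -12, -34, 9); L, U the strict triangles.
Gauss-Seidel: T = -(D+L)⁻¹U, row 0 first, T[0,3] = -(-4)/(-34) = -0.1176; later rows by forward substitution.
  T[0,:] = [+0.0000  -0.1176  -0.1176  -0.1176]
  T[1,:] = [+0.0000  +0.0588  -0.4412  -0.1078]
  T[2,:] = [+0.0000  -0.0260  +0.0476  -0.0603]
  T[3,:] = [+0.0000  +0.0632  -0.1900  -0.0408]
eigenvalue magnitudes: 0.1902, 0.0779, 0.0779, 0.0000.
spectral radius ρ = 0.1902; 0.1902 < 1: convergent.

0.1902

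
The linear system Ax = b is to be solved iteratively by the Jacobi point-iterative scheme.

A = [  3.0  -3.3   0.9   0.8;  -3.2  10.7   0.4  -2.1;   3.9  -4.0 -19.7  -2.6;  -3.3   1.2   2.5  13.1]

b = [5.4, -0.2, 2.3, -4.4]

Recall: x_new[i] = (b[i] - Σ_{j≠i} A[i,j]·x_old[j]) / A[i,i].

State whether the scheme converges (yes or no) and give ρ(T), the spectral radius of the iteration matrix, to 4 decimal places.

yes, ρ = 0.5808

Let D = diag(3, 10.7, -19.7, 13.1); L, U the strict triangles.
Jacobi T = -D⁻¹(L+U): T[3,1] = -(1.2)/(13.1) = -0.0916; T[3,3] = 0.
  T[0,:] = [+0.0000  +1.1000  -0.3000  -0.2667]
  T[1,:] = [+0.2991  +0.0000  -0.0374  +0.1963]
  T[2,:] = [+0.1980  -0.2030  +0.0000  -0.1320]
  T[3,:] = [+0.2519  -0.0916  -0.1908  +0.0000]
|λ(T)| sorted: 0.5808, 0.4655, 0.4655, 0.1349.
ρ = 0.5808; 0.5808 < 1: convergent.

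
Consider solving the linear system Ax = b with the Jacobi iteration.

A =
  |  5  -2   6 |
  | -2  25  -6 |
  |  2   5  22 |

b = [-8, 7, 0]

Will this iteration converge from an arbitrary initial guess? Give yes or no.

Write A = D+L+U with D = diag(5, 25, 22).
T_J = -D⁻¹(L+U): T[0,1] = -(-2)/(5) = +0.4000; T[0,0] = 0.
  T[0,:] = [+0.0000 +0.4000 -1.2000]
  T[1,:] = [+0.0800 +0.0000 +0.2400]
  T[2,:] = [-0.0909 -0.2273 +0.0000]
eigenvalue magnitudes: 0.3518, 0.1929, 0.1929.
ρ = 0.3518; 0.3518 < 1 ⇒ converges.

yes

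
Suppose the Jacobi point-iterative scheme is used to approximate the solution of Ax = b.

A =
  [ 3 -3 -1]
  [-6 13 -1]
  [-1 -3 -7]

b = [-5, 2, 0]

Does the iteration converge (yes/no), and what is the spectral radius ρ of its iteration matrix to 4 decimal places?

yes, ρ = 0.7005

Diagonal D = diag(3, 13, -7); L, U strict lower/upper.
T_J = -D⁻¹(L+U): T[0,2] = -(-1)/(3) = +0.3333; T[0,0] = 0.
  T[0,:] = [+0.0000, +1.0000, +0.3333]
  T[1,:] = [+0.4615, +0.0000, +0.0769]
  T[2,:] = [-0.1429, -0.4286, +0.0000]
|roots of det(T-λI)|: 0.7005, 0.4638, 0.2368.
ρ = 0.7005; 0.7005 < 1: convergent.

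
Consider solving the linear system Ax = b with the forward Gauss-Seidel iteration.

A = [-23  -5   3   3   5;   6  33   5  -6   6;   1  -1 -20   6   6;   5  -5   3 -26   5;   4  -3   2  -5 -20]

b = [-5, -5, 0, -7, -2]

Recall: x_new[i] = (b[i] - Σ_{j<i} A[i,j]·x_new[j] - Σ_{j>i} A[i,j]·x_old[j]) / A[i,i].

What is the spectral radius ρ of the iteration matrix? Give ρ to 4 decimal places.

Split A = D + L + U, D = diag(-23, 33, -20, -26, -20).
T_GS = -(D+L)⁻¹U: row 0 first, T[0,2] = -(3)/(-23) = +0.1304; later rows by forward substitution.
  T[0,:] = [+0.0000  -0.2174  +0.1304  +0.1304  +0.2174]
  T[1,:] = [+0.0000  +0.0395  -0.1752  +0.1581  -0.2213]
  T[2,:] = [+0.0000  -0.0128  +0.0153  +0.2986  +0.3219]
  T[3,:] = [+0.0000  -0.0509  +0.0605  +0.0291  +0.3138]
  T[4,:] = [+0.0000  -0.0380  +0.0388  +0.0249  +0.0304]
|roots of det(T-λI)|: 0.3008, 0.1104, 0.1070, 0.1070, 0.0000.
ρ(T) = max|λ| = 0.3008; 0.3008 < 1: convergent.

0.3008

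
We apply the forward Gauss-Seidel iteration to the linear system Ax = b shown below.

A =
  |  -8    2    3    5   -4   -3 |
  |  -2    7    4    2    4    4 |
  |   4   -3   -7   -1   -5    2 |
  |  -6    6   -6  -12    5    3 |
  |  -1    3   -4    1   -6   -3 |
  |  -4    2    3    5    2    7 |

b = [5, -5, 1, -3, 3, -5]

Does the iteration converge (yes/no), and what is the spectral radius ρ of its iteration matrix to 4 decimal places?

no, ρ = 1.1456

Let D = diag(-8, 7, -7, -12, -6, 7); L, U the strict triangles.
T_GS = -(D+L)⁻¹U: row 0 first, T[0,2] = -(3)/(-8) = +0.3750; later rows by forward substitution.
  T[0,:] = [+0.0000 +0.2500 +0.3750 +0.6250 -0.5000 -0.3750]
  T[1,:] = [+0.0000 +0.0714 -0.4643 -0.1071 -0.7143 -0.6786]
  T[2,:] = [+0.0000 +0.1122 +0.4133 +0.2602 -0.6939 +0.3622]
  T[3,:] = [+0.0000 -0.1454 -0.6263 -0.4962 +0.6565 -0.0829]
  T[4,:] = [+0.0000 -0.1050 -0.6745 -0.4139 +0.2982 -1.0321]
  T[5,:] = [+0.0000 +0.2082 +0.8099 +0.7489 -0.3384 +0.1784]
|λ(T)| sorted: 1.1456, 0.4330, 0.4330, 0.1618, 0.0699, 0.0000.
ρ(T) = max|λ| = 1.1456; 1.1456 > 1 ⇒ diverges.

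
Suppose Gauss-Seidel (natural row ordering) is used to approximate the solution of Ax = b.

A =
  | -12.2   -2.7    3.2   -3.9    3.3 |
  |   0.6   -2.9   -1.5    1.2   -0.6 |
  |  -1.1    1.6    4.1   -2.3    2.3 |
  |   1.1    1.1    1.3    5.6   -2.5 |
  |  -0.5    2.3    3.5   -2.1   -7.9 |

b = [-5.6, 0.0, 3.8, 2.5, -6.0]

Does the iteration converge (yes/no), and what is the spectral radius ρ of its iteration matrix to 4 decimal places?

yes, ρ = 0.7278

Let D = diag(-12.2, -2.9, 4.1, 5.6, -7.9); L, U the strict triangles.
GS T = -(D+L)⁻¹U: row 0 first, T[0,4] = -(3.3)/(-12.2) = +0.2705; later rows by forward substitution.
  T[0,:] = [+0.0000 -0.2213 +0.2623 -0.3197 +0.2705]
  T[1,:] = [+0.0000 -0.0458 -0.4630 +0.3477 -0.1509]
  T[2,:] = [+0.0000 -0.0415 +0.2510 +0.3395 -0.4295]
  T[3,:] = [+0.0000 +0.0621 -0.0189 -0.0843 +0.5227]
  T[4,:] = [+0.0000 -0.0342 -0.0352 +0.2943 -0.3903]
|roots of det(T-λI)|: 0.7278, 0.2597, 0.2597, 0.0370, 0.0000.
ρ = 0.7278; 0.7278 < 1: convergent.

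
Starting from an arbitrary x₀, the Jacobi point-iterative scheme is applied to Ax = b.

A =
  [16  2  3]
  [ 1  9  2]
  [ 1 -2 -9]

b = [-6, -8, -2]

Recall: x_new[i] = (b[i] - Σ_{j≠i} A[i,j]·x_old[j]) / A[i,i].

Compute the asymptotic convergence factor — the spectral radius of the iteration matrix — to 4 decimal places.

Diagonal D = diag(16, 9, -9); L, U strict lower/upper.
Jacobi T = -D⁻¹(L+U): T[2,0] = -(1)/(-9) = +0.1111; T[2,2] = 0.
  T[0,:] = [+0.0000, -0.1250, -0.1875]
  T[1,:] = [-0.1111, +0.0000, -0.2222]
  T[2,:] = [+0.1111, -0.2222, +0.0000]
|λ(T)| sorted: 0.2222, 0.1846, 0.0376.
ρ = 0.2222; 0.2222 < 1 ⇒ converges.

0.2222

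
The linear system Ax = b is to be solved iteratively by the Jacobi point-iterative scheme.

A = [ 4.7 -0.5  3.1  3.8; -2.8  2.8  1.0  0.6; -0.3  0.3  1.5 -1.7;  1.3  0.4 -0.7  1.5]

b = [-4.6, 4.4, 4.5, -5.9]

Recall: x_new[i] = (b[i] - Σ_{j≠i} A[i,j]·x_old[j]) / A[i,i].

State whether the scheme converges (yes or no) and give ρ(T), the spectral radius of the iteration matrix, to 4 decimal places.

no, ρ = 1.4685

Split A = D + L + U, D = diag(4.7, 2.8, 1.5, 1.5).
T_J = -D⁻¹(L+U): T[3,1] = -(0.4)/(1.5) = -0.2667; T[3,3] = 0.
  T[0,:] = [+0.0000, +0.1064, -0.6596, -0.8085]
  T[1,:] = [+1.0000, +0.0000, -0.3571, -0.2143]
  T[2,:] = [+0.2000, -0.2000, +0.0000, +1.1333]
  T[3,:] = [-0.8667, -0.2667, +0.4667, +0.0000]
eigenvalue magnitudes: 1.4685, 0.6624, 0.6624, 0.3419.
ρ(T) = max|λ| = 1.4685; 1.4685 > 1: divergent.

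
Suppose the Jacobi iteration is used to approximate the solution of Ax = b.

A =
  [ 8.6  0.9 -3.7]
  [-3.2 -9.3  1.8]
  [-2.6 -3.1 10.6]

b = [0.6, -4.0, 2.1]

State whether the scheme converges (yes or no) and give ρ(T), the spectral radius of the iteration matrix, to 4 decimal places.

yes, ρ = 0.5367

A = D + L + U where D = diag(8.6, -9.3, 10.6).
T_J = -D⁻¹(L+U): T[2,0] = -(-2.6)/(10.6) = +0.2453; T[2,2] = 0.
  T[0,:] = [+0.0000  -0.1047  +0.4302]
  T[1,:] = [-0.3441  +0.0000  +0.1935]
  T[2,:] = [+0.2453  +0.2925  +0.0000]
moduli |λ_i(T)| = 0.5367, 0.2999, 0.2999.
ρ = 0.5367; 0.5367 < 1: convergent.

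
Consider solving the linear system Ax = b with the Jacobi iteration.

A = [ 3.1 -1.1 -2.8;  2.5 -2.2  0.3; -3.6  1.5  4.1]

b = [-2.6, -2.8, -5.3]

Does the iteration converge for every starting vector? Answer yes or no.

Let D = diag(3.1, -2.2, 4.1); L, U the strict triangles.
Jacobi T = -D⁻¹(L+U): T[0,2] = -(-2.8)/(3.1) = +0.9032; T[0,0] = 0.
  T[0,:] = [+0.0000, +0.3548, +0.9032]
  T[1,:] = [+1.1364, +0.0000, +0.1364]
  T[2,:] = [+0.8780, -0.3659, +0.0000]
|eigenvalues of T|: 1.1939, 0.8751, 0.3187.
ρ(T) = max|λ| = 1.1939; 1.1939 > 1, so it fails to converge.

no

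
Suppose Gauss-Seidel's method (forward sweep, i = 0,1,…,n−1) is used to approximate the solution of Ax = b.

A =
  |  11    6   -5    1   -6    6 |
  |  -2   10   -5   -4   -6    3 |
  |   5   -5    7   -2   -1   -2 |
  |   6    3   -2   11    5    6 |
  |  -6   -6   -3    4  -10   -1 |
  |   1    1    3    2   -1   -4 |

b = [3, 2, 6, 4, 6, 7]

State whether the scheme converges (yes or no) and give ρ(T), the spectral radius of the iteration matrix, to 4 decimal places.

Split A = D + L + U, D = diag(11, 10, 7, 11, -10, -4).
T_GS = -(D+L)⁻¹U: row 0 first, T[0,5] = -(6)/(11) = -0.5455; later rows by forward substitution.
  T[0,:] = [+0.0000  -0.5455  +0.4545  -0.0909  +0.5455  -0.5455]
  T[1,:] = [+0.0000  -0.1091  +0.5909  +0.3818  +0.7091  -0.4091]
  T[2,:] = [+0.0000  +0.3117  +0.0974  +0.6234  +0.2597  +0.3831]
  T[3,:] = [+0.0000  +0.3839  -0.3914  +0.0588  -0.8982  -0.0667]
  T[4,:] = [+0.0000  +0.4528  -0.8130  -0.3380  -1.1899  +0.3311]
  T[5,:] = [+0.0000  +0.1489  +0.3420  +0.6542  +0.3568  -0.0674]
eigenvalue magnitudes: 1.6721, 0.2883, 0.2883, 0.0798, 0.0798, 0.0000.
spectral radius ρ = 1.6721; 1.6721 > 1, so it fails to converge.

no, ρ = 1.6721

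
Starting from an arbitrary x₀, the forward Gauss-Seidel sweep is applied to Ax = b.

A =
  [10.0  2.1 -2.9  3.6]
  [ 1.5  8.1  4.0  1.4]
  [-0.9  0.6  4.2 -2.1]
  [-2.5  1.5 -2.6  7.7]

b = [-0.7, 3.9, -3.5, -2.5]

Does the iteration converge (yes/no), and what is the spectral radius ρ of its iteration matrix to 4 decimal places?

Write A = D+L+U with D = diag(10, 8.1, 4.2, 7.7).
Gauss-Seidel: T = -(D+L)⁻¹U, row 0 first, T[0,2] = -(-2.9)/(10) = +0.2900; later rows by forward substitution.
  T[0,:] = [+0.0000, -0.2100, +0.2900, -0.3600]
  T[1,:] = [+0.0000, +0.0389, -0.5475, -0.1062]
  T[2,:] = [+0.0000, -0.0506, +0.1404, +0.4380]
  T[3,:] = [+0.0000, -0.0928, +0.2482, +0.0517]
moduli |λ_i(T)| = 0.5354, 0.1773, 0.1773, 0.0000.
ρ = 0.5354; 0.5354 < 1 ⇒ converges.

yes, ρ = 0.5354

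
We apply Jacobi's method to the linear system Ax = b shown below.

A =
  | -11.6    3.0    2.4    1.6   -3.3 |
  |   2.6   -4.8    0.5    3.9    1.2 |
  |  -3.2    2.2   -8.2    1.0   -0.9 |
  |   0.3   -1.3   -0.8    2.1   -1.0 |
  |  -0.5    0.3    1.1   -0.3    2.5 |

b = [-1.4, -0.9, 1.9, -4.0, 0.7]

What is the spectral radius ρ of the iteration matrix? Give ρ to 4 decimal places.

0.8544

A = D + L + U where D = diag(-11.6, -4.8, -8.2, 2.1, 2.5).
Jacobi T = -D⁻¹(L+U): T[2,4] = -(-0.9)/(-8.2) = -0.1098; T[2,2] = 0.
  T[0,:] = [+0.0000  +0.2586  +0.2069  +0.1379  -0.2845]
  T[1,:] = [+0.5417  +0.0000  +0.1042  +0.8125  +0.2500]
  T[2,:] = [-0.3902  +0.2683  +0.0000  +0.1220  -0.1098]
  T[3,:] = [-0.1429  +0.6190  +0.3810  +0.0000  +0.4762]
  T[4,:] = [+0.2000  -0.1200  -0.4400  +0.1200  +0.0000]
moduli |λ_i(T)| = 0.8544, 0.7186, 0.4673, 0.3896, 0.3896.
ρ(T) = max|λ| = 0.8544; 0.8544 < 1 ⇒ converges.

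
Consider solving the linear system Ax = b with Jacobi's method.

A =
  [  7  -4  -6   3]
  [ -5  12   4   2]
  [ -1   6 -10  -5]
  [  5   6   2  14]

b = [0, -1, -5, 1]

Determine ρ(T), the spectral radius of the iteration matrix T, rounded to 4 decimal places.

Diagonal D = diag(7, 12, -10, 14); L, U strict lower/upper.
Jacobi T = -D⁻¹(L+U): T[0,3] = -(3)/(7) = -0.4286; T[0,0] = 0.
  T[0,:] = [+0.0000, +0.5714, +0.8571, -0.4286]
  T[1,:] = [+0.4167, +0.0000, -0.3333, -0.1667]
  T[2,:] = [-0.1000, +0.6000, +0.0000, -0.5000]
  T[3,:] = [-0.3571, -0.4286, -0.1429, +0.0000]
eigenvalue magnitudes: 0.9225, 0.6469, 0.6469, 0.2925.
ρ = 0.9225; 0.9225 < 1 ⇒ converges.

0.9225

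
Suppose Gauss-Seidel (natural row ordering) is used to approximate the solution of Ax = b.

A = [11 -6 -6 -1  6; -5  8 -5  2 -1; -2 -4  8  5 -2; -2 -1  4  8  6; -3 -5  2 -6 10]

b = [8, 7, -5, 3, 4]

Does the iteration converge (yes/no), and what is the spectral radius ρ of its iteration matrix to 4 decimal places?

no, ρ = 1.2252

Diagonal D = diag(11, 8, 8, 8, 10); L, U strict lower/upper.
Gauss-Seidel: T = -(D+L)⁻¹U, row 0 first, T[0,2] = -(-6)/(11) = +0.5455; later rows by forward substitution.
  T[0,:] = [+0.0000 +0.5455 +0.5455 +0.0909 -0.5455]
  T[1,:] = [+0.0000 +0.3409 +0.9659 -0.1932 -0.2159]
  T[2,:] = [+0.0000 +0.3068 +0.6193 -0.6989 +0.0057]
  T[3,:] = [+0.0000 +0.0256 -0.0526 +0.3480 -0.9162]
  T[4,:] = [+0.0000 +0.2881 +0.4912 +0.2793 -0.8224]
|eigenvalues of T|: 1.2252, 0.5275, 0.5275, 0.1406, 0.0000.
ρ = 1.2252; 1.2252 > 1 ⇒ diverges.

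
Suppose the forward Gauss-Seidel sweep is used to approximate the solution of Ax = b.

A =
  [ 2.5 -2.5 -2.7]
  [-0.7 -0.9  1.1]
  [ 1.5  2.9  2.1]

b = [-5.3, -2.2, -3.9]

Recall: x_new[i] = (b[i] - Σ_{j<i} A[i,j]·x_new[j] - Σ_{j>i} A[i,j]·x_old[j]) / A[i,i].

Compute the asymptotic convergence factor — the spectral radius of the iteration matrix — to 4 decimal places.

1.4918

Let D = diag(2.5, -0.9, 2.1); L, U the strict triangles.
Gauss-Seidel: T = -(D+L)⁻¹U, row 0 first, T[0,1] = -(-2.5)/(2.5) = +1.0000; later rows by forward substitution.
  T[0,:] = [+0.0000  +1.0000  +1.0800]
  T[1,:] = [+0.0000  -0.7778  +0.3822]
  T[2,:] = [+0.0000  +0.3598  -1.2993]
eigenvalue magnitudes: 1.4918, 0.5852, 0.0000.
ρ(T) = max|λ| = 1.4918; 1.4918 > 1: divergent.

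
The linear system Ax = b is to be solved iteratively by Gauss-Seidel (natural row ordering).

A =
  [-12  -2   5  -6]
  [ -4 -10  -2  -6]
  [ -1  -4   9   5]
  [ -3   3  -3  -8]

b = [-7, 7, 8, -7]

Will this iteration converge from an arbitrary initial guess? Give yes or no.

yes

Let D = diag(-12, -10, 9, -8); L, U the strict triangles.
Gauss-Seidel: T = -(D+L)⁻¹U, row 0 first, T[0,3] = -(-6)/(-12) = -0.5000; later rows by forward substitution.
  T[0,:] = [+0.0000  -0.1667  +0.4167  -0.5000]
  T[1,:] = [+0.0000  +0.0667  -0.3667  -0.4000]
  T[2,:] = [+0.0000  +0.0111  -0.1167  -0.7889]
  T[3,:] = [+0.0000  +0.0833  -0.2500  +0.3333]
eigenvalue magnitudes: 0.6062, 0.2823, 0.0406, 0.0000.
ρ(T) = max|λ| = 0.6062; 0.6062 < 1 ⇒ converges.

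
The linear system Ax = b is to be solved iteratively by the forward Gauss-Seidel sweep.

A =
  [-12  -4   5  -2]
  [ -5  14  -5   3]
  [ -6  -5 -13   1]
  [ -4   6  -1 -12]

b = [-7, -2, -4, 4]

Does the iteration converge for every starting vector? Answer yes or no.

yes

Let D = diag(-12, 14, -13, -12); L, U the strict triangles.
GS T = -(D+L)⁻¹U: row 0 first, T[0,2] = -(5)/(-12) = +0.4167; later rows by forward substitution.
  T[0,:] = [+0.0000  -0.3333  +0.4167  -0.1667]
  T[1,:] = [+0.0000  -0.1190  +0.5060  -0.2738]
  T[2,:] = [+0.0000  +0.1996  -0.3869  +0.2592]
  T[3,:] = [+0.0000  +0.0350  +0.1463  -0.1029]
|roots of det(T-λI)|: 0.6497, 0.0919, 0.0511, 0.0000.
ρ(T) = max|λ| = 0.6497; 0.6497 < 1, so it converges for any x₀.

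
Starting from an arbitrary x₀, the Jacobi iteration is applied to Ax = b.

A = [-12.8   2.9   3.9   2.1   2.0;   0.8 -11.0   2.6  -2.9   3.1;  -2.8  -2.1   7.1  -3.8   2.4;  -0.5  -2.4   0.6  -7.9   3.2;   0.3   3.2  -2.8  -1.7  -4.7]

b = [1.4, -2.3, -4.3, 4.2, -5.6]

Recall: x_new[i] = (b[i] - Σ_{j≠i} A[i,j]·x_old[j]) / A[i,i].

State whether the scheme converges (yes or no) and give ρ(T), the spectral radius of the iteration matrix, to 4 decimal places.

Write A = D+L+U with D = diag(-12.8, -11, 7.1, -7.9, -4.7).
Jacobi: T = -D⁻¹(L+U), T[0,4] = -(2)/(-12.8) = +0.1562; T[0,0] = 0.
  T[0,:] = [+0.0000  +0.2266  +0.3047  +0.1641  +0.1562]
  T[1,:] = [+0.0727  +0.0000  +0.2364  -0.2636  +0.2818]
  T[2,:] = [+0.3944  +0.2958  +0.0000  +0.5352  -0.3380]
  T[3,:] = [-0.0633  -0.3038  +0.0759  +0.0000  +0.4051]
  T[4,:] = [+0.0638  +0.6809  -0.5957  -0.3617  +0.0000]
|eigenvalues of T|: 0.9436, 0.5044, 0.5044, 0.4990, 0.2349.
spectral radius ρ = 0.9436; 0.9436 < 1: convergent.

yes, ρ = 0.9436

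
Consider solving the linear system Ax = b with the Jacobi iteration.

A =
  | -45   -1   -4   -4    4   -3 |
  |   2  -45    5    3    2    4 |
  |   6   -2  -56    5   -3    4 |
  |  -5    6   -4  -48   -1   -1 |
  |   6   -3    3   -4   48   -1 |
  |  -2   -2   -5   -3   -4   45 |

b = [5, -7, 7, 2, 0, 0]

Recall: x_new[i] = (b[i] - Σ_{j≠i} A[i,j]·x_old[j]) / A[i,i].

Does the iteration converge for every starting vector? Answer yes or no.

A = D + L + U where D = diag(-45, -45, -56, -48, 48, 45).
T_J = -D⁻¹(L+U): T[1,3] = -(3)/(-45) = +0.0667; T[1,1] = 0.
  T[0,:] = [+0.0000 -0.0222 -0.0889 -0.0889 +0.0889 -0.0667]
  T[1,:] = [+0.0444 +0.0000 +0.1111 +0.0667 +0.0444 +0.0889]
  T[2,:] = [+0.1071 -0.0357 +0.0000 +0.0893 -0.0536 +0.0714]
  T[3,:] = [-0.1042 +0.1250 -0.0833 +0.0000 -0.0208 -0.0208]
  T[4,:] = [-0.1250 +0.0625 -0.0625 +0.0833 +0.0000 +0.0208]
  T[5,:] = [+0.0444 +0.0444 +0.1111 +0.0667 +0.0889 +0.0000]
moduli |λ_i(T)| = 0.1698, 0.1311, 0.1311, 0.1034, 0.1002, 0.1002.
spectral radius ρ = 0.1698; 0.1698 < 1, so it converges for any x₀.

yes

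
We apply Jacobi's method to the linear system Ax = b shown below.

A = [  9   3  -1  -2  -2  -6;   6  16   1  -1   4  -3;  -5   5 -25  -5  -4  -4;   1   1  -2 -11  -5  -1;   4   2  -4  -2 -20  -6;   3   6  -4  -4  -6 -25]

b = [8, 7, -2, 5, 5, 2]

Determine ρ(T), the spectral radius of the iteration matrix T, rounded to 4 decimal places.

A = D + L + U where D = diag(9, 16, -25, -11, -20, -25).
Jacobi T = -D⁻¹(L+U): T[4,0] = -(4)/(-20) = +0.2000; T[4,4] = 0.
  T[0,:] = [+0.0000 -0.3333 +0.1111 +0.2222 +0.2222 +0.6667]
  T[1,:] = [-0.3750 +0.0000 -0.0625 +0.0625 -0.2500 +0.1875]
  T[2,:] = [-0.2000 +0.2000 +0.0000 -0.2000 -0.1600 -0.1600]
  T[3,:] = [+0.0909 +0.0909 -0.1818 +0.0000 -0.4545 -0.0909]
  T[4,:] = [+0.2000 +0.1000 -0.2000 -0.1000 +0.0000 -0.3000]
  T[5,:] = [+0.1200 +0.2400 -0.1600 -0.1600 -0.2400 +0.0000]
|roots of det(T-λI)|: 0.8434, 0.3886, 0.3886, 0.1644, 0.1644, 0.1220.
ρ(T) = max|λ| = 0.8434; 0.8434 < 1 ⇒ converges.

0.8434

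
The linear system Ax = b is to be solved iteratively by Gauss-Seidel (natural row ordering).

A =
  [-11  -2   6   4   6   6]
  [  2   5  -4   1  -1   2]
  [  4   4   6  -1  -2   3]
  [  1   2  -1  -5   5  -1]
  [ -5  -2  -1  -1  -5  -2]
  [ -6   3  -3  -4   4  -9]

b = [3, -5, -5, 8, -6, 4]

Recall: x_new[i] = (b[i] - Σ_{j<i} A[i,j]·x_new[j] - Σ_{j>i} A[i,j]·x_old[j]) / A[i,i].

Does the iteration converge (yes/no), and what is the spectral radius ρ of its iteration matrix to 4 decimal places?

Let D = diag(-11, 5, 6, -5, -5, -9); L, U the strict triangles.
T_GS = -(D+L)⁻¹U: row 0 first, T[0,3] = -(4)/(-11) = +0.3636; later rows by forward substitution.
  T[0,:] = [+0.0000, -0.1818, +0.5455, +0.3636, +0.5455, +0.5455]
  T[1,:] = [+0.0000, +0.0727, +0.5818, -0.3455, -0.0182, -0.6182]
  T[2,:] = [+0.0000, +0.0727, -0.7515, +0.1545, -0.0182, -0.4515]
  T[3,:] = [+0.0000, -0.0218, +0.4921, -0.0964, +1.1055, -0.2479]
  T[4,:] = [+0.0000, +0.1425, -0.7263, -0.2371, -0.7556, -0.5583]
  T[5,:] = [+0.0000, +0.1943, -0.4607, -0.4716, -1.1908, -0.5572]
|roots of det(T-λI)|: 1.6500, 0.5102, 0.2281, 0.2281, 0.1476, 0.0000.
ρ(T) = max|λ| = 1.6500; 1.6500 > 1 ⇒ diverges.

no, ρ = 1.6500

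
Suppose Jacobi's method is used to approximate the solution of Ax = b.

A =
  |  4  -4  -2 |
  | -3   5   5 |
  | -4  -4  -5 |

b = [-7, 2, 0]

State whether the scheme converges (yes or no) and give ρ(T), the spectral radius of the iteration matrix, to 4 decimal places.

no, ρ = 1.2095

Write A = D+L+U with D = diag(4, 5, -5).
T_J = -D⁻¹(L+U): T[1,0] = -(-3)/(5) = +0.6000; T[1,1] = 0.
  T[0,:] = [+0.0000, +1.0000, +0.5000]
  T[1,:] = [+0.6000, +0.0000, -1.0000]
  T[2,:] = [-0.8000, -0.8000, +0.0000]
|λ(T)| sorted: 1.2095, 0.6804, 0.6804.
ρ = 1.2095; 1.2095 > 1: divergent.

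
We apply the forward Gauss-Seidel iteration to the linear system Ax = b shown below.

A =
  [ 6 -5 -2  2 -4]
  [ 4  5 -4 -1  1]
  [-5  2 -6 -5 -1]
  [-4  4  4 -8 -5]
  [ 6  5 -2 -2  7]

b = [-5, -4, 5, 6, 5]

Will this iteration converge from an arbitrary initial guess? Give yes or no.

no

A = D + L + U where D = diag(6, 5, -6, -8, 7).
T_GS = -(D+L)⁻¹U: row 0 first, T[0,4] = -(-4)/(6) = +0.6667; later rows by forward substitution.
  T[0,:] = [+0.0000 +0.8333 +0.3333 -0.3333 +0.6667]
  T[1,:] = [+0.0000 -0.6667 +0.5333 +0.4667 -0.7333]
  T[2,:] = [+0.0000 -0.9167 -0.1000 -0.4000 -0.9667]
  T[3,:] = [+0.0000 -1.2083 +0.0500 +0.2000 -1.8083]
  T[4,:] = [+0.0000 -0.8452 -0.6810 -0.1048 -0.8405]
|eigenvalues of T|: 1.3068, 0.7237, 0.5610, 0.5610, 0.0000.
ρ(T) = max|λ| = 1.3068; 1.3068 > 1 ⇒ diverges.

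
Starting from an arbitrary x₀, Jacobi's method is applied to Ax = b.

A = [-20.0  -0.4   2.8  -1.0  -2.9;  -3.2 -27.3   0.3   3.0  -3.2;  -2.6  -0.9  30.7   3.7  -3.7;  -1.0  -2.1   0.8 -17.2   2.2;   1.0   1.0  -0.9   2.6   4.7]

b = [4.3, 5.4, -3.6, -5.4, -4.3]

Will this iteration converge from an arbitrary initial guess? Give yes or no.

A = D + L + U where D = diag(-20, -27.3, 30.7, -17.2, 4.7).
Jacobi T = -D⁻¹(L+U): T[0,4] = -(-2.9)/(-20) = -0.1450; T[0,0] = 0.
  T[0,:] = [+0.0000 -0.0200 +0.1400 -0.0500 -0.1450]
  T[1,:] = [-0.1172 +0.0000 +0.0110 +0.1099 -0.1172]
  T[2,:] = [+0.0847 +0.0293 +0.0000 -0.1205 +0.1205]
  T[3,:] = [-0.0581 -0.1221 +0.0465 +0.0000 +0.1279]
  T[4,:] = [-0.2128 -0.2128 +0.1915 -0.5532 +0.0000]
moduli |λ_i(T)| = 0.3586, 0.2972, 0.2972, 0.0881, 0.0439.
ρ(T) = max|λ| = 0.3586; 0.3586 < 1, so it converges for any x₀.

yes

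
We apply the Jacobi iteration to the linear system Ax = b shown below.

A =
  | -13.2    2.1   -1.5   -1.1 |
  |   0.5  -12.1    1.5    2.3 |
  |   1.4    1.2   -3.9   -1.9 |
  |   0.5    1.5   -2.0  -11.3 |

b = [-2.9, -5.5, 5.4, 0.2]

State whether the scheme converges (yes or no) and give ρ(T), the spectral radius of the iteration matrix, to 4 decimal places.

yes, ρ = 0.3240

Diagonal D = diag(-13.2, -12.1, -3.9, -11.3); L, U strict lower/upper.
Jacobi T = -D⁻¹(L+U): T[0,3] = -(-1.1)/(-13.2) = -0.0833; T[0,0] = 0.
  T[0,:] = [+0.0000, +0.1591, -0.1136, -0.0833]
  T[1,:] = [+0.0413, +0.0000, +0.1240, +0.1901]
  T[2,:] = [+0.3590, +0.3077, +0.0000, -0.4872]
  T[3,:] = [+0.0442, +0.1327, -0.1770, +0.0000]
eigenvalue magnitudes: 0.3240, 0.2508, 0.1991, 0.1260.
ρ(T) = max|λ| = 0.3240; 0.3240 < 1: convergent.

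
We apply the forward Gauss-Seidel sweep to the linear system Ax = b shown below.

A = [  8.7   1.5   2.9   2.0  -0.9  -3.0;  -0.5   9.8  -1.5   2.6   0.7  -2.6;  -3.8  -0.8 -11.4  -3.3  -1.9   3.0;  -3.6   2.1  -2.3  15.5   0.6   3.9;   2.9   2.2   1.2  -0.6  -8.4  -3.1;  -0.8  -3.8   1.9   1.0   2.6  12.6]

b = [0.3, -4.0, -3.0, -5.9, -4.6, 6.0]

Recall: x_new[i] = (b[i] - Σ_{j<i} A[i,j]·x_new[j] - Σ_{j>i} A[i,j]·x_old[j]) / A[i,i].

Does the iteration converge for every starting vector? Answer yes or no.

yes

A = D + L + U where D = diag(8.7, 9.8, -11.4, 15.5, -8.4, 12.6).
GS T = -(D+L)⁻¹U: row 0 first, T[0,4] = -(-0.9)/(8.7) = +0.1034; later rows by forward substitution.
  T[0,:] = [+0.0000, -0.1724, -0.3333, -0.2299, +0.1034, +0.3448]
  T[1,:] = [+0.0000, -0.0088, +0.1361, -0.2770, -0.0662, +0.2829]
  T[2,:] = [+0.0000, +0.0581, +0.1016, -0.1934, -0.1965, +0.1284]
  T[3,:] = [+0.0000, -0.0302, -0.0808, -0.0446, -0.0349, -0.1908]
  T[4,:] = [+0.0000, -0.0514, -0.0592, -0.1764, -0.0072, -0.1439]
  T[5,:] = [+0.0000, -0.0094, +0.0232, -0.0291, +0.0205, +0.1327]
|λ(T)| sorted: 0.2903, 0.2182, 0.0857, 0.0446, 0.0286, 0.0000.
spectral radius ρ = 0.2903; 0.2903 < 1: convergent.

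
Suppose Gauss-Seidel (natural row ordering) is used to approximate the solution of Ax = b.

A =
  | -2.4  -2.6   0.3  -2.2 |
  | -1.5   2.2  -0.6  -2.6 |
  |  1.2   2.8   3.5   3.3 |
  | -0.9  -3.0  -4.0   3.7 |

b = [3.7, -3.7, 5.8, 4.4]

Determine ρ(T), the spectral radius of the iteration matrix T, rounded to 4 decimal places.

Diagonal D = diag(-2.4, 2.2, 3.5, 3.7); L, U strict lower/upper.
Gauss-Seidel: T = -(D+L)⁻¹U, row 0 first, T[0,3] = -(-2.2)/(-2.4) = -0.9167; later rows by forward substitution.
  T[0,:] = [+0.0000, -1.0833, +0.1250, -0.9167]
  T[1,:] = [+0.0000, -0.7386, +0.3580, +0.5568]
  T[2,:] = [+0.0000, +0.9623, -0.3292, -1.0740]
  T[3,:] = [+0.0000, +0.1780, -0.0353, -0.9326]
|λ(T)| sorted: 1.4428, 0.6320, 0.0743, 0.0000.
spectral radius ρ = 1.4428; 1.4428 > 1, so it fails to converge.

1.4428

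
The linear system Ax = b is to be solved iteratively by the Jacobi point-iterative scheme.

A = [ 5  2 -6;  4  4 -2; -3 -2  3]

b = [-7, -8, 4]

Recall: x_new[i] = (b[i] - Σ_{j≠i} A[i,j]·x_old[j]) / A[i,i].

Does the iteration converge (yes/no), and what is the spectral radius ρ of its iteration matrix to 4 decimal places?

no, ρ = 1.5995

Diagonal D = diag(5, 4, 3); L, U strict lower/upper.
Jacobi T = -D⁻¹(L+U): T[0,2] = -(-6)/(5) = +1.2000; T[0,0] = 0.
  T[0,:] = [+0.0000, -0.4000, +1.2000]
  T[1,:] = [-1.0000, +0.0000, +0.5000]
  T[2,:] = [+1.0000, +0.6667, +0.0000]
|λ(T)| sorted: 1.5995, 0.9200, 0.6796.
ρ(T) = max|λ| = 1.5995; 1.5995 > 1 ⇒ diverges.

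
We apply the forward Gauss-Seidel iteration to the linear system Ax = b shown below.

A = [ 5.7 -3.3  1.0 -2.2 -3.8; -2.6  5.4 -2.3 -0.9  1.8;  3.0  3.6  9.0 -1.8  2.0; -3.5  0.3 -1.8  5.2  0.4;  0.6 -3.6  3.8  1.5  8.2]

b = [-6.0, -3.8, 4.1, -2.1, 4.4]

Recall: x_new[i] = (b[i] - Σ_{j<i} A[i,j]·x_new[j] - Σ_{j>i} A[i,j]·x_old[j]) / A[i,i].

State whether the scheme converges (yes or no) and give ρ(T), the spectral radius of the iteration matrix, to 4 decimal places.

Let D = diag(5.7, 5.4, 9, 5.2, 8.2); L, U the strict triangles.
Gauss-Seidel: T = -(D+L)⁻¹U, row 0 first, T[0,3] = -(-2.2)/(5.7) = +0.3860; later rows by forward substitution.
  T[0,:] = [+0.0000, +0.5789, -0.1754, +0.3860, +0.6667]
  T[1,:] = [+0.0000, +0.2788, +0.3415, +0.3525, -0.0123]
  T[2,:] = [+0.0000, -0.3045, -0.0781, -0.0697, -0.4395]
  T[3,:] = [+0.0000, +0.2682, -0.1648, +0.2153, +0.2204]
  T[4,:] = [+0.0000, +0.1721, +0.2291, +0.1194, +0.1092]
moduli |λ_i(T)| = 0.5241, 0.3751, 0.3751, 0.0038, 0.0000.
ρ = 0.5241; 0.5241 < 1 ⇒ converges.

yes, ρ = 0.5241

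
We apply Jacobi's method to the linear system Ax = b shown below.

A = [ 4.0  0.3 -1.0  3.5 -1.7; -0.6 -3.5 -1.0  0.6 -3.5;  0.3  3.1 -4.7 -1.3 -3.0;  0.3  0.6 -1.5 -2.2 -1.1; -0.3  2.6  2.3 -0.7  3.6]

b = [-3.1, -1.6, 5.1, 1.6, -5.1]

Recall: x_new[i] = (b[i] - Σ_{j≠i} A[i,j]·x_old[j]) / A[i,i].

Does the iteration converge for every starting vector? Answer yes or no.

Diagonal D = diag(4, -3.5, -4.7, -2.2, 3.6); L, U strict lower/upper.
Jacobi: T = -D⁻¹(L+U), T[3,0] = -(0.3)/(-2.2) = +0.1364; T[3,3] = 0.
  T[0,:] = [+0.0000 -0.0750 +0.2500 -0.8750 +0.4250]
  T[1,:] = [-0.1714 +0.0000 -0.2857 +0.1714 -1.0000]
  T[2,:] = [+0.0638 +0.6596 +0.0000 -0.2766 -0.6383]
  T[3,:] = [+0.1364 +0.2727 -0.6818 +0.0000 -0.5000]
  T[4,:] = [+0.0833 -0.7222 -0.6389 +0.1944 +0.0000]
moduli |λ_i(T)| = 1.1209, 0.7693, 0.4428, 0.4428, 0.3396.
ρ = 1.1209; 1.1209 > 1: divergent.

no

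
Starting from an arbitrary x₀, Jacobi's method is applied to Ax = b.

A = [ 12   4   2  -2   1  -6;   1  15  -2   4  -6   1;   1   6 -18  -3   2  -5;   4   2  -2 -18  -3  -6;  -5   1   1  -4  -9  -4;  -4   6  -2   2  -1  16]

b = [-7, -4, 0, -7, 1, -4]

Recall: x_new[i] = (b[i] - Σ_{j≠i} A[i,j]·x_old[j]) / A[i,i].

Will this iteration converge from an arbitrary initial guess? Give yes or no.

Let D = diag(12, 15, -18, -18, -9, 16); L, U the strict triangles.
Jacobi: T = -D⁻¹(L+U), T[0,3] = -(-2)/(12) = +0.1667; T[0,0] = 0.
  T[0,:] = [+0.0000 -0.3333 -0.1667 +0.1667 -0.0833 +0.5000]
  T[1,:] = [-0.0667 +0.0000 +0.1333 -0.2667 +0.4000 -0.0667]
  T[2,:] = [+0.0556 +0.3333 +0.0000 -0.1667 +0.1111 -0.2778]
  T[3,:] = [+0.2222 +0.1111 -0.1111 +0.0000 -0.1667 -0.3333]
  T[4,:] = [-0.5556 +0.1111 +0.1111 -0.4444 +0.0000 -0.4444]
  T[5,:] = [+0.2500 -0.3750 +0.1250 -0.1250 +0.0625 +0.0000]
|λ(T)| sorted: 0.8343, 0.3648, 0.3648, 0.3379, 0.3379, 0.1079.
spectral radius ρ = 0.8343; 0.8343 < 1, so it converges for any x₀.

yes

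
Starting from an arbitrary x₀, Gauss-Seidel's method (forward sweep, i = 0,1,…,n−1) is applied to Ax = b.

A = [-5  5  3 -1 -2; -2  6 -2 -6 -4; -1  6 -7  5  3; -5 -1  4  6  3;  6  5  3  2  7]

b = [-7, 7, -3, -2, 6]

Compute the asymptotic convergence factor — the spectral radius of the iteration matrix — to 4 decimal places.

1.2798

Let D = diag(-5, 6, -7, 6, 7); L, U the strict triangles.
GS T = -(D+L)⁻¹U: row 0 first, T[0,3] = -(-1)/(-5) = -0.2000; later rows by forward substitution.
  T[0,:] = [+0.0000, +1.0000, +0.6000, -0.2000, -0.4000]
  T[1,:] = [+0.0000, +0.3333, +0.5333, +0.9333, +0.5333]
  T[2,:] = [+0.0000, +0.1429, +0.3714, +1.5429, +0.9429]
  T[3,:] = [+0.0000, +0.7937, +0.3413, -1.0397, -1.3730]
  T[4,:] = [+0.0000, -1.3832, -1.1519, -0.8594, -0.0499]
moduli |λ_i(T)| = 1.2798, 0.8056, 0.8056, 0.1229, 0.0000.
ρ(T) = max|λ| = 1.2798; 1.2798 > 1: divergent.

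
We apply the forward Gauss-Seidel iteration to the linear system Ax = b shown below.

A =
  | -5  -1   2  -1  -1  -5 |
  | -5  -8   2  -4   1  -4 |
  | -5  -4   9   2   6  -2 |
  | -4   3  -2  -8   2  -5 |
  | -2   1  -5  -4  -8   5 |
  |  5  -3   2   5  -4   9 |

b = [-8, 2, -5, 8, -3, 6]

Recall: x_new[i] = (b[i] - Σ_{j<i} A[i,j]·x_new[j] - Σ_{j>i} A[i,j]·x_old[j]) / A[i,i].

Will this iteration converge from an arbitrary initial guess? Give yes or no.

no

Diagonal D = diag(-5, -8, 9, -8, -8, 9); L, U strict lower/upper.
GS T = -(D+L)⁻¹U: row 0 first, T[0,3] = -(-1)/(-5) = -0.2000; later rows by forward substitution.
  T[0,:] = [+0.0000 -0.2000 +0.4000 -0.2000 -0.2000 -1.0000]
  T[1,:] = [+0.0000 +0.1250 +0.0000 -0.3750 +0.2500 +0.1250]
  T[2,:] = [+0.0000 -0.0556 +0.2222 -0.5000 -0.6667 -0.2778]
  T[3,:] = [+0.0000 +0.1608 -0.2556 +0.0844 +0.6104 -0.0087]
  T[4,:] = [+0.0000 +0.0200 -0.1111 +0.2734 +0.1927 +1.0686]
  T[5,:] = [+0.0000 +0.0847 -0.1790 +0.1719 +0.0891 +1.1387]
moduli |λ_i(T)| = 1.5186, 0.2931, 0.1694, 0.1694, 0.0755, 0.0000.
spectral radius ρ = 1.5186; 1.5186 > 1, so it fails to converge.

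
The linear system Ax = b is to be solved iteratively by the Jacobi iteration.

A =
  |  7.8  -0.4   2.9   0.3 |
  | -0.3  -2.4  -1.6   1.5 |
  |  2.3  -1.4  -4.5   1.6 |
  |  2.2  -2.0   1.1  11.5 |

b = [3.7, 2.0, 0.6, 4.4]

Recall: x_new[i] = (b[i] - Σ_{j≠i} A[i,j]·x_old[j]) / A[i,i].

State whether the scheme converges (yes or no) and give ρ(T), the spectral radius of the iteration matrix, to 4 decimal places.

Diagonal D = diag(7.8, -2.4, -4.5, 11.5); L, U strict lower/upper.
T_J = -D⁻¹(L+U): T[1,3] = -(1.5)/(-2.4) = +0.6250; T[1,1] = 0.
  T[0,:] = [+0.0000 +0.0513 -0.3718 -0.0385]
  T[1,:] = [-0.1250 +0.0000 -0.6667 +0.6250]
  T[2,:] = [+0.5111 -0.3111 +0.0000 +0.3556]
  T[3,:] = [-0.1913 +0.1739 -0.0957 +0.0000]
|roots of det(T-λI)|: 0.4639, 0.3172, 0.2751, 0.2751.
ρ = 0.4639; 0.4639 < 1 ⇒ converges.

yes, ρ = 0.4639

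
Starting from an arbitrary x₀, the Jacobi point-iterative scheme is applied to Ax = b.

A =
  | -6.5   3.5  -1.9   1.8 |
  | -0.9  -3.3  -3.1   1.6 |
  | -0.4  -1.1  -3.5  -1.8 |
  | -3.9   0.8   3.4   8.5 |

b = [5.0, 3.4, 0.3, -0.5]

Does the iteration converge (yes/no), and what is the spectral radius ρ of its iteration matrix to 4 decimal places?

yes, ρ = 0.9456

Let D = diag(-6.5, -3.3, -3.5, 8.5); L, U the strict triangles.
Jacobi: T = -D⁻¹(L+U), T[0,1] = -(3.5)/(-6.5) = +0.5385; T[0,0] = 0.
  T[0,:] = [+0.0000, +0.5385, -0.2923, +0.2769]
  T[1,:] = [-0.2727, +0.0000, -0.9394, +0.4848]
  T[2,:] = [-0.1143, -0.3143, +0.0000, -0.5143]
  T[3,:] = [+0.4588, -0.0941, -0.4000, +0.0000]
eigenvalue magnitudes: 0.9456, 0.6364, 0.4780, 0.4780.
spectral radius ρ = 0.9456; 0.9456 < 1, so it converges for any x₀.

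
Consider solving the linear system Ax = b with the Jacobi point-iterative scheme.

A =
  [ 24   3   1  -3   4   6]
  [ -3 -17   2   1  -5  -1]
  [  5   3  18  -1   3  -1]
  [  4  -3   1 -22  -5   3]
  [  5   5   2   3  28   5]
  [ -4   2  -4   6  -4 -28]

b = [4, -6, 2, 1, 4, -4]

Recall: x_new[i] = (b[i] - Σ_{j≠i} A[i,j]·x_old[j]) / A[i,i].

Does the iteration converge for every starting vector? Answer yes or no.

yes

Write A = D+L+U with D = diag(24, -17, 18, -22, 28, -28).
Jacobi T = -D⁻¹(L+U): T[3,2] = -(1)/(-22) = +0.0455; T[3,3] = 0.
  T[0,:] = [+0.0000 -0.1250 -0.0417 +0.1250 -0.1667 -0.2500]
  T[1,:] = [-0.1765 +0.0000 +0.1176 +0.0588 -0.2941 -0.0588]
  T[2,:] = [-0.2778 -0.1667 +0.0000 +0.0556 -0.1667 +0.0556]
  T[3,:] = [+0.1818 -0.1364 +0.0455 +0.0000 -0.2273 +0.1364]
  T[4,:] = [-0.1786 -0.1786 -0.0714 -0.1071 +0.0000 -0.1786]
  T[5,:] = [-0.1429 +0.0714 -0.1429 +0.2143 -0.1429 +0.0000]
|λ(T)| sorted: 0.5065, 0.3455, 0.2905, 0.2171, 0.1717, 0.1717.
ρ(T) = max|λ| = 0.5065; 0.5065 < 1 ⇒ converges.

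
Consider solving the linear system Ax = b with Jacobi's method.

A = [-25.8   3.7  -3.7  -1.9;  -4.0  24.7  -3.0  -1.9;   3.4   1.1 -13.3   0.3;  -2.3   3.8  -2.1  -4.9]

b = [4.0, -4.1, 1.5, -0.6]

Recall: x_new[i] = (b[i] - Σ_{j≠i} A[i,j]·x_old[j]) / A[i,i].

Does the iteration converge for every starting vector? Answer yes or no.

Split A = D + L + U, D = diag(-25.8, 24.7, -13.3, -4.9).
T_J = -D⁻¹(L+U): T[2,1] = -(1.1)/(-13.3) = +0.0827; T[2,2] = 0.
  T[0,:] = [+0.0000 +0.1434 -0.1434 -0.0736]
  T[1,:] = [+0.1619 +0.0000 +0.1215 +0.0769]
  T[2,:] = [+0.2556 +0.0827 +0.0000 +0.0226]
  T[3,:] = [-0.4694 +0.7755 -0.4286 +0.0000]
|eigenvalues of T|: 0.2887, 0.2401, 0.1247, 0.0760.
ρ = 0.2887; 0.2887 < 1 ⇒ converges.

yes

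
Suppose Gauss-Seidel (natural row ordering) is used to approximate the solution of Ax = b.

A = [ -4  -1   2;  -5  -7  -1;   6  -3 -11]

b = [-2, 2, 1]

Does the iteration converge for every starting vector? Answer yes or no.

yes

Split A = D + L + U, D = diag(-4, -7, -11).
Gauss-Seidel: T = -(D+L)⁻¹U, row 0 first, T[0,1] = -(-1)/(-4) = -0.2500; later rows by forward substitution.
  T[0,:] = [+0.0000  -0.2500  +0.5000]
  T[1,:] = [+0.0000  +0.1786  -0.5000]
  T[2,:] = [+0.0000  -0.1851  +0.4091]
eigenvalue magnitudes: 0.6191, 0.0315, 0.0000.
spectral radius ρ = 0.6191; 0.6191 < 1: convergent.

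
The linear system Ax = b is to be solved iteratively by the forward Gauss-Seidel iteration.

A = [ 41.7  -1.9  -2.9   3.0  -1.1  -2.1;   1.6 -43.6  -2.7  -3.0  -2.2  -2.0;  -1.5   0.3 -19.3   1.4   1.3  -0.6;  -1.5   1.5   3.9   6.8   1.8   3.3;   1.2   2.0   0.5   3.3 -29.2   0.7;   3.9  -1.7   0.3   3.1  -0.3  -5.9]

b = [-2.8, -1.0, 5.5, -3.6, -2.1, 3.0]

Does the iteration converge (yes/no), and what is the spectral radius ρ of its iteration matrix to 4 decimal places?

yes, ρ = 0.3078

Diagonal D = diag(41.7, -43.6, -19.3, 6.8, -29.2, -5.9); L, U strict lower/upper.
Gauss-Seidel: T = -(D+L)⁻¹U, row 0 first, T[0,3] = -(3)/(41.7) = -0.0719; later rows by forward substitution.
  T[0,:] = [+0.0000  +0.0456  +0.0695  -0.0719  +0.0264  +0.0504]
  T[1,:] = [+0.0000  +0.0017  -0.0594  -0.0714  -0.0495  -0.0440]
  T[2,:] = [+0.0000  -0.0035  -0.0063  +0.0770  +0.0645  -0.0357]
  T[3,:] = [+0.0000  +0.0117  +0.0321  -0.0443  -0.2850  -0.4440]
  T[4,:] = [+0.0000  +0.0032  +0.0023  -0.0115  -0.0334  -0.0278]
  T[5,:] = [+0.0000  +0.0354  +0.0795  -0.0457  -0.1131  -0.1877]
|eigenvalues of T|: 0.3078, 0.0733, 0.0733, 0.0510, 0.0102, 0.0000.
ρ = 0.3078; 0.3078 < 1, so it converges for any x₀.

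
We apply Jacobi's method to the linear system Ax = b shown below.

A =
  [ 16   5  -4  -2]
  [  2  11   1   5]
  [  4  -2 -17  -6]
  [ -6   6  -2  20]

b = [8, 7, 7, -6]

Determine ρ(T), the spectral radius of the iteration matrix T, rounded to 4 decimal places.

0.5538

Write A = D+L+U with D = diag(16, 11, -17, 20).
T_J = -D⁻¹(L+U): T[2,3] = -(-6)/(-17) = -0.3529; T[2,2] = 0.
  T[0,:] = [+0.0000, -0.3125, +0.2500, +0.1250]
  T[1,:] = [-0.1818, +0.0000, -0.0909, -0.4545]
  T[2,:] = [+0.2353, -0.1176, +0.0000, -0.3529]
  T[3,:] = [+0.3000, -0.3000, +0.1000, +0.0000]
eigenvalue magnitudes: 0.5538, 0.3401, 0.3125, 0.0988.
ρ = 0.5538; 0.5538 < 1: convergent.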